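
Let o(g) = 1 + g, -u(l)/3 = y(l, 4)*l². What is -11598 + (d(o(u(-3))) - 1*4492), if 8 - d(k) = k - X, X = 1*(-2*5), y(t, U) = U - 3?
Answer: -16066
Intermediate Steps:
y(t, U) = -3 + U
u(l) = -3*l² (u(l) = -3*(-3 + 4)*l² = -3*l²)
X = -10 (X = 1*(-10) = -10)
d(k) = -2 - k (d(k) = 8 - (k - 1*(-10)) = 8 - (k + 10) = 8 - (10 + k) = 8 + (-10 - k) = -2 - k)
-11598 + (d(o(u(-3))) - 1*4492) = -11598 + ((-2 - (1 - 3*(-3)²)) - 1*4492) = -11598 + ((-2 - (1 - 3*9)) - 4492) = -11598 + ((-2 - (1 - 27)) - 4492) = -11598 + ((-2 - 1*(-26)) - 4492) = -11598 + ((-2 + 26) - 4492) = -11598 + (24 - 4492) = -11598 - 4468 = -16066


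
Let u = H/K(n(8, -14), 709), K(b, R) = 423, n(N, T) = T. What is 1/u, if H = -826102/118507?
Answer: -50128461/826102 ≈ -60.681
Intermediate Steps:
H = -826102/118507 (H = -826102*1/118507 = -826102/118507 ≈ -6.9709)
u = -826102/50128461 (u = -826102/118507/423 = -826102/118507*1/423 = -826102/50128461 ≈ -0.016480)
1/u = 1/(-826102/50128461) = -50128461/826102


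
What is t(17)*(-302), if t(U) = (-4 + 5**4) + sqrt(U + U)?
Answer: -187542 - 302*sqrt(34) ≈ -1.8930e+5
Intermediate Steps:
t(U) = 621 + sqrt(2)*sqrt(U) (t(U) = (-4 + 625) + sqrt(2*U) = 621 + sqrt(2)*sqrt(U))
t(17)*(-302) = (621 + sqrt(2)*sqrt(17))*(-302) = (621 + sqrt(34))*(-302) = -187542 - 302*sqrt(34)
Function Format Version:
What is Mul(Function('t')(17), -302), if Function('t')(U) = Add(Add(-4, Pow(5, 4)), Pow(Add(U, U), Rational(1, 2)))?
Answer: Add(-187542, Mul(-302, Pow(34, Rational(1, 2)))) ≈ -1.8930e+5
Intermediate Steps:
Function('t')(U) = Add(621, Mul(Pow(2, Rational(1, 2)), Pow(U, Rational(1, 2)))) (Function('t')(U) = Add(Add(-4, 625), Pow(Mul(2, U), Rational(1, 2))) = Add(621, Mul(Pow(2, Rational(1, 2)), Pow(U, Rational(1, 2)))))
Mul(Function('t')(17), -302) = Mul(Add(621, Mul(Pow(2, Rational(1, 2)), Pow(17, Rational(1, 2)))), -302) = Mul(Add(621, Pow(34, Rational(1, 2))), -302) = Add(-187542, Mul(-302, Pow(34, Rational(1, 2))))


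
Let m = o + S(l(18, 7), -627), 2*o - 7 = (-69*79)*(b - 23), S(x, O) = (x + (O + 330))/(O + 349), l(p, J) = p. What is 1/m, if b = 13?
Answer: 139/3789071 ≈ 3.6684e-5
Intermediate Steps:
S(x, O) = (330 + O + x)/(349 + O) (S(x, O) = (x + (330 + O))/(349 + O) = (330 + O + x)/(349 + O))
o = 54517/2 (o = 7/2 + ((-69*79)*(13 - 23))/2 = 7/2 + (-5451*(-10))/2 = 7/2 + (½)*54510 = 7/2 + 27255 = 54517/2 ≈ 27259.)
m = 3789071/139 (m = 54517/2 + (330 - 627 + 18)/(349 - 627) = 54517/2 - 279/(-278) = 54517/2 - 1/278*(-279) = 54517/2 + 279/278 = 3789071/139 ≈ 27260.)
1/m = 1/(3789071/139) = 139/3789071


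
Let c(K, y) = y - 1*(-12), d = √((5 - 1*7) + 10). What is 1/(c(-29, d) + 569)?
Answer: 581/337553 - 2*√2/337553 ≈ 0.0017128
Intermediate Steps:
d = 2*√2 (d = √((5 - 7) + 10) = √(-2 + 10) = √8 = 2*√2 ≈ 2.8284)
c(K, y) = 12 + y (c(K, y) = y + 12 = 12 + y)
1/(c(-29, d) + 569) = 1/((12 + 2*√2) + 569) = 1/(581 + 2*√2)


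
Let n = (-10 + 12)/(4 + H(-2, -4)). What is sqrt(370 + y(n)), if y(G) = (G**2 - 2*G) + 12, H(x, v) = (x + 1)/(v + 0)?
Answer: sqrt(110190)/17 ≈ 19.526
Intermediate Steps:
H(x, v) = (1 + x)/v
n = 8/17 (n = (-10 + 12)/(4 + (1 - 2)/(-4)) = 2/(4 - 1/4*(-1)) = 2/(4 + 1/4) = 2/(17/4) = 2*(4/17) = 8/17 ≈ 0.47059)
y(G) = 12 + G**2 - 2*G
sqrt(370 + y(n)) = sqrt(370 + (12 + (8/17)**2 - 2*8/17)) = sqrt(370 + (12 + 64/289 - 16/17)) = sqrt(370 + 3260/289) = sqrt(110190/289) = sqrt(110190)/17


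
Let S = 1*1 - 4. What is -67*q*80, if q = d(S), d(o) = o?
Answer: 16080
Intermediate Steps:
S = -3 (S = 1 - 4 = -3)
q = -3
-67*q*80 = -67*(-3)*80 = 201*80 = 16080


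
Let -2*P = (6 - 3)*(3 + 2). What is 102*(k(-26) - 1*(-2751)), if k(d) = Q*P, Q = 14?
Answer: 269892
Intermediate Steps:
P = -15/2 (P = -(6 - 3)*(3 + 2)/2 = -3*5/2 = -1/2*15 = -15/2 ≈ -7.5000)
k(d) = -105 (k(d) = 14*(-15/2) = -105)
102*(k(-26) - 1*(-2751)) = 102*(-105 - 1*(-2751)) = 102*(-105 + 2751) = 102*2646 = 269892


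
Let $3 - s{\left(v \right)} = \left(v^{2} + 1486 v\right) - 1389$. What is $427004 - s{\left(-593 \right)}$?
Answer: $-103937$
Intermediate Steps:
$s{\left(v \right)} = 1392 - v^{2} - 1486 v$ ($s{\left(v \right)} = 3 - \left(\left(v^{2} + 1486 v\right) - 1389\right) = 3 - \left(-1389 + v^{2} + 1486 v\right) = 1392 - v^{2} - 1486 v$)
$427004 - s{\left(-593 \right)} = 427004 - \left(1392 - \left(-593\right)^{2} - -881198\right) = 427004 - \left(1392 - 351649 + 881198\right) = 427004 - 530941 = -103937$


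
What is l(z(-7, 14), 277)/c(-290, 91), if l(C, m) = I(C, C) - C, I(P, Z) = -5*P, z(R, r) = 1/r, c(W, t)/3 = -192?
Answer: 1/1344 ≈ 0.00074405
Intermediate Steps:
c(W, t) = -576 (c(W, t) = 3*(-192) = -576)
l(C, m) = -6*C (l(C, m) = -5*C - C = -6*C)
l(z(-7, 14), 277)/c(-290, 91) = -6/14/(-576) = -6*1/14*(-1/576) = -3/7*(-1/576) = 1/1344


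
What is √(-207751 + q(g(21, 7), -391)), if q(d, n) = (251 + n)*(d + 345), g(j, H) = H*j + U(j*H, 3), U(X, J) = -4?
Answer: I*√276071 ≈ 525.42*I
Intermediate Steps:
g(j, H) = -4 + H*j (g(j, H) = H*j - 4 = -4 + H*j)
q(d, n) = (251 + n)*(345 + d)
√(-207751 + q(g(21, 7), -391)) = √(-207751 + (86595 + 251*(-4 + 7*21) + 345*(-391) + (-4 + 7*21)*(-391))) = √(-207751 + (86595 + 251*(-4 + 147) - 134895 + (-4 + 147)*(-391))) = √(-207751 + (86595 + 251*143 - 134895 + 143*(-391))) = √(-207751 + (86595 + 35893 - 134895 - 55913)) = √(-207751 - 68320) = √(-276071) = I*√276071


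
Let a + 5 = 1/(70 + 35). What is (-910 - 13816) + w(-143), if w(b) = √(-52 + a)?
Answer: -14726 + 4*I*√39270/105 ≈ -14726.0 + 7.5492*I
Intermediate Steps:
a = -524/105 (a = -5 + 1/(70 + 35) = -5 + 1/105 = -524/105 ≈ -4.9905)
w(b) = 4*I*√39270/105 (w(b) = √(-52 - 524/105) = √(-5984/105) = 4*I*√39270/105)
(-910 - 13816) + w(-143) = (-910 - 13816) + 4*I*√39270/105 = -14726 + 4*I*√39270/105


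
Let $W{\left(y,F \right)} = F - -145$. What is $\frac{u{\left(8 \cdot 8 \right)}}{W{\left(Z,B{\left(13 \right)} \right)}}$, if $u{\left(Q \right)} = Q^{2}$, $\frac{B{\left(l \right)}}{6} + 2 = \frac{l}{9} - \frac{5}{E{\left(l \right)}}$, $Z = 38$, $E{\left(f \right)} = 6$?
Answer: $\frac{6144}{205} \approx 29.971$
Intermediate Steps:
$B{\left(l \right)} = -17 + \frac{2 l}{3}$ ($B{\left(l \right)} = -12 + 6 \left(\frac{l}{9} - \frac{5}{6}\right) = -12 + 6 \left(- \frac{5}{6} + \frac{l}{9}\right) = -12 + \left(-5 + \frac{2 l}{3}\right) = -17 + \frac{2 l}{3}$)
$W{\left(y,F \right)} = 145 + F$ ($W{\left(y,F \right)} = F + 145 = 145 + F$)
$\frac{u{\left(8 \cdot 8 \right)}}{W{\left(Z,B{\left(13 \right)} \right)}} = \frac{\left(8 \cdot 8\right)^{2}}{145 + \left(-17 + \frac{2}{3} \cdot 13\right)} = \frac{64^{2}}{145 + \left(-17 + \frac{26}{3}\right)} = \frac{4096}{145 - \frac{25}{3}} = \frac{4096}{\frac{410}{3}} = 4096 \cdot \frac{3}{410} = \frac{6144}{205}$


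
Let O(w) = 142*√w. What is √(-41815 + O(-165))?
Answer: √(-41815 + 142*I*√165) ≈ 4.4589 + 204.54*I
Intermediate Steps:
√(-41815 + O(-165)) = √(-41815 + 142*√(-165)) = √(-41815 + 142*(I*√165)) = √(-41815 + 142*I*√165)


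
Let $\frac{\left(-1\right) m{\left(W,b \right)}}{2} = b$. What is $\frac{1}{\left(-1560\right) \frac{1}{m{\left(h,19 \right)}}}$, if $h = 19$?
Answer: $\frac{19}{780} \approx 0.024359$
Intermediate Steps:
$m{\left(W,b \right)} = - 2 b$
$\frac{1}{\left(-1560\right) \frac{1}{m{\left(h,19 \right)}}} = \frac{1}{\left(-1560\right) \frac{1}{\left(-2\right) 19}} = \frac{1}{\left(-1560\right) \frac{1}{-38}} = \frac{1}{\left(-1560\right) \left(- \frac{1}{38}\right)} = \frac{1}{\frac{780}{19}} = \frac{19}{780}$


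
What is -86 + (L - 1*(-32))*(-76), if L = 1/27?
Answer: -68062/27 ≈ -2520.8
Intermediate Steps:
L = 1/27 ≈ 0.037037
-86 + (L - 1*(-32))*(-76) = -86 + (1/27 - 1*(-32))*(-76) = -86 + (1/27 + 32)*(-76) = -86 + (865/27)*(-76) = -86 - 65740/27 = -68062/27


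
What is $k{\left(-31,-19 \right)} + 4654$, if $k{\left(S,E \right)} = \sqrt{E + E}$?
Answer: $4654 + i \sqrt{38} \approx 4654.0 + 6.1644 i$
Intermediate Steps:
$k{\left(S,E \right)} = \sqrt{2} \sqrt{E}$ ($k{\left(S,E \right)} = \sqrt{2 E} = \sqrt{2} \sqrt{E}$)
$k{\left(-31,-19 \right)} + 4654 = \sqrt{2} \sqrt{-19} + 4654 = \sqrt{2} i \sqrt{19} + 4654 = i \sqrt{38} + 4654 = 4654 + i \sqrt{38}$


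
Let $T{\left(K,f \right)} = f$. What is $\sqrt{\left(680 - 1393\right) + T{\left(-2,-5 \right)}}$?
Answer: $i \sqrt{718} \approx 26.796 i$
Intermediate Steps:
$\sqrt{\left(680 - 1393\right) + T{\left(-2,-5 \right)}} = \sqrt{\left(680 - 1393\right) - 5} = \sqrt{-713 - 5} = \sqrt{-718} = i \sqrt{718}$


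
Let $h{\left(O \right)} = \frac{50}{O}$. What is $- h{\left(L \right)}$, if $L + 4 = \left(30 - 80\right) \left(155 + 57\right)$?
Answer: $\frac{25}{5302} \approx 0.0047152$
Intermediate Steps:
$L = -10604$ ($L = -4 + \left(30 - 80\right) \left(155 + 57\right) = -4 - 10600 = -10604$)
$- h{\left(L \right)} = - \frac{50}{-10604} = - \frac{50 \left(-1\right)}{10604} = \left(-1\right) \left(- \frac{25}{5302}\right) = \frac{25}{5302}$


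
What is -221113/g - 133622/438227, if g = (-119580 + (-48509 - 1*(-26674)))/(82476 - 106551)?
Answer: -466566140455591/12394374241 ≈ -37643.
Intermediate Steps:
g = 28283/4815 (g = (-119580 + (-48509 + 26674))/(-24075) = (-119580 - 21835)*(-1/24075) = -141415*(-1/24075) = 28283/4815 ≈ 5.8739)
-221113/g - 133622/438227 = -221113/28283/4815 - 133622/438227 = -221113*4815/28283 - 133622*1/438227 = -1064659095/28283 - 133622/438227 = -466566140455591/12394374241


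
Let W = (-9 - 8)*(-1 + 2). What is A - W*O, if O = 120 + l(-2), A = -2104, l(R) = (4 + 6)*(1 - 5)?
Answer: -744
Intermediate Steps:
W = -17 (W = -17*1 = -17)
l(R) = -40 (l(R) = 10*(-4) = -40)
O = 80 (O = 120 - 40 = 80)
A - W*O = -2104 - (-17)*80 = -2104 - 1*(-1360) = -2104 + 1360 = -744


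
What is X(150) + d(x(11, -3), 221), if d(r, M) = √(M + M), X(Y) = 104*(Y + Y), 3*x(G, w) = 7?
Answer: 31200 + √442 ≈ 31221.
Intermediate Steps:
x(G, w) = 7/3 (x(G, w) = (⅓)*7 = 7/3)
X(Y) = 208*Y (X(Y) = 104*(2*Y) = 208*Y)
d(r, M) = √2*√M (d(r, M) = √(2*M) = √2*√M)
X(150) + d(x(11, -3), 221) = 208*150 + √2*√221 = 31200 + √442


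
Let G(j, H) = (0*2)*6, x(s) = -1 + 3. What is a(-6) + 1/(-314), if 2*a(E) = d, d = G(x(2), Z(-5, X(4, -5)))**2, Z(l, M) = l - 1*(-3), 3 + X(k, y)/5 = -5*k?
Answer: -1/314 ≈ -0.0031847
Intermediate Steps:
X(k, y) = -15 - 25*k (X(k, y) = -15 + 5*(-5*k) = -15 - 25*k)
Z(l, M) = 3 + l (Z(l, M) = l + 3 = 3 + l)
x(s) = 2
G(j, H) = 0 (G(j, H) = 0*6 = 0)
d = 0 (d = 0**2 = 0)
a(E) = 0 (a(E) = (1/2)*0 = 0)
a(-6) + 1/(-314) = 0 + 1/(-314) = 0 - 1/314 = -1/314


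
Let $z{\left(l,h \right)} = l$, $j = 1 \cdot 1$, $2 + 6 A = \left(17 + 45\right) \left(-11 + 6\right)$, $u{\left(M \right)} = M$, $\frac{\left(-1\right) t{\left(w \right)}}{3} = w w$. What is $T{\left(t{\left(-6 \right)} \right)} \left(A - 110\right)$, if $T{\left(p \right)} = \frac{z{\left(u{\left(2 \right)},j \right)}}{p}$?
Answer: $3$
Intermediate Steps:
$t{\left(w \right)} = - 3 w^{2}$ ($t{\left(w \right)} = - 3 w w = - 3 w^{2}$)
$A = -52$ ($A = - \frac{1}{3} + \frac{\left(17 + 45\right) \left(-11 + 6\right)}{6} = - \frac{1}{3} + \frac{62 \left(-5\right)}{6} = - \frac{1}{3} + \frac{1}{6} \left(-310\right) = - \frac{1}{3} - \frac{155}{3} = -52$)
$j = 1$
$T{\left(p \right)} = \frac{2}{p}$
$T{\left(t{\left(-6 \right)} \right)} \left(A - 110\right) = \frac{2}{\left(-3\right) \left(-6\right)^{2}} \left(-52 - 110\right) = \frac{2}{\left(-3\right) 36} \left(-52 - 110\right) = \frac{2}{-108} \left(-162\right) = 2 \left(- \frac{1}{108}\right) \left(-162\right) = \left(- \frac{1}{54}\right) \left(-162\right) = 3$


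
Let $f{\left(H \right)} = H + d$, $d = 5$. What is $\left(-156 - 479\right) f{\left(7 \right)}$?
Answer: $-7620$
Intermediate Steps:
$f{\left(H \right)} = 5 + H$ ($f{\left(H \right)} = H + 5 = 5 + H$)
$\left(-156 - 479\right) f{\left(7 \right)} = \left(-156 - 479\right) \left(5 + 7\right) = \left(-635\right) 12 = -7620$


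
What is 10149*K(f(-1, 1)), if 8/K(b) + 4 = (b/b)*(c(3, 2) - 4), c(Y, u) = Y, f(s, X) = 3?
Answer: -81192/5 ≈ -16238.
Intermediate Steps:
K(b) = -8/5 (K(b) = 8/(-4 + (b/b)*(3 - 4)) = 8/(-4 + 1*(-1)) = 8/(-4 - 1) = 8/(-5) = 8*(-⅕) = -8/5)
10149*K(f(-1, 1)) = 10149*(-8/5) = -81192/5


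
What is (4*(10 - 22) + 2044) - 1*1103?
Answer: 893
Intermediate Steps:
(4*(10 - 22) + 2044) - 1*1103 = (4*(-12) + 2044) - 1103 = (-48 + 2044) - 1103 = 1996 - 1103 = 893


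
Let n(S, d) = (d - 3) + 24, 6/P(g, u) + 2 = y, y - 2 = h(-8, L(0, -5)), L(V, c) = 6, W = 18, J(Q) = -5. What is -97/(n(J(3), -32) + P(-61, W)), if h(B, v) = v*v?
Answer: 582/65 ≈ 8.9538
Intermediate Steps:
h(B, v) = v²
y = 38 (y = 2 + 6² = 2 + 36 = 38)
P(g, u) = ⅙ (P(g, u) = 6/(-2 + 38) = 6/36 = 6*(1/36) = ⅙)
n(S, d) = 21 + d (n(S, d) = (-3 + d) + 24 = 21 + d)
-97/(n(J(3), -32) + P(-61, W)) = -97/((21 - 32) + ⅙) = -97/(-11 + ⅙) = -97/(-65/6) = -6/65*(-97) = 582/65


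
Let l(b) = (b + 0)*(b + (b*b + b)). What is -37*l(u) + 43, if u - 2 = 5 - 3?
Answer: -3509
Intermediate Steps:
u = 4 (u = 2 + (5 - 3) = 2 + 2 = 4)
l(b) = b*(b² + 2*b) (l(b) = b*(b + (b² + b)) = b*(b + (b + b²)) = b*(b² + 2*b))
-37*l(u) + 43 = -37*4²*(2 + 4) + 43 = -592*6 + 43 = -37*96 + 43 = -3552 + 43 = -3509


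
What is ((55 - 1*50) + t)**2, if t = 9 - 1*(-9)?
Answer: 529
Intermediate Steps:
t = 18 (t = 9 + 9 = 18)
((55 - 1*50) + t)**2 = ((55 - 1*50) + 18)**2 = ((55 - 50) + 18)**2 = (5 + 18)**2 = 23**2 = 529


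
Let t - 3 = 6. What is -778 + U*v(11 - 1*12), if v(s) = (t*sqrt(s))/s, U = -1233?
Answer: -778 + 11097*I ≈ -778.0 + 11097.0*I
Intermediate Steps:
t = 9 (t = 3 + 6 = 9)
v(s) = 9/sqrt(s) (v(s) = (9*sqrt(s))/s = 9/sqrt(s))
-778 + U*v(11 - 1*12) = -778 - 11097/sqrt(11 - 1*12) = -778 - 11097/sqrt(11 - 12) = -778 - 11097/sqrt(-1) = -778 - 11097*(-I) = -778 - (-11097)*I = -778 + 11097*I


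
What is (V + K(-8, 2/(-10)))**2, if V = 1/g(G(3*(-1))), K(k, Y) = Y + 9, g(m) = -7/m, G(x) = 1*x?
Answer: 104329/1225 ≈ 85.167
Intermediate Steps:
G(x) = x
K(k, Y) = 9 + Y
V = 3/7 (V = 1/(-7/(3*(-1))) = 1/(-7/(-3)) = 1/(-7*(-1/3)) = 1/(7/3) = 3/7 ≈ 0.42857)
(V + K(-8, 2/(-10)))**2 = (3/7 + (9 + 2/(-10)))**2 = (3/7 + (9 + 2*(-1/10)))**2 = (3/7 + (9 - 1/5))**2 = (3/7 + 44/5)**2 = (323/35)**2 = 104329/1225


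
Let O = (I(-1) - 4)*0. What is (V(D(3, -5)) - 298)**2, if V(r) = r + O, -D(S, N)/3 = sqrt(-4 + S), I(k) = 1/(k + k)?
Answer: 88795 + 1788*I ≈ 88795.0 + 1788.0*I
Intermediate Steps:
I(k) = 1/(2*k)
D(S, N) = -3*sqrt(-4 + S)
O = 0 (O = ((1/2)/(-1) - 4)*0 = ((1/2)*(-1) - 4)*0 = (-1/2 - 4)*0 = -9/2*0 = 0)
V(r) = r (V(r) = r + 0 = r)
(V(D(3, -5)) - 298)**2 = (-3*sqrt(-4 + 3) - 298)**2 = (-3*I - 298)**2 = (-298 - 3*I)**2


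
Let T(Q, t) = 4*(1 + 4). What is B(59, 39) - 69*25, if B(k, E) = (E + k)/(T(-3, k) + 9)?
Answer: -49927/29 ≈ -1721.6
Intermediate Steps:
T(Q, t) = 20 (T(Q, t) = 4*5 = 20)
B(k, E) = E/29 + k/29 (B(k, E) = (E + k)/(20 + 9) = (E + k)/29 = (E + k)*(1/29) = E/29 + k/29)
B(59, 39) - 69*25 = ((1/29)*39 + (1/29)*59) - 69*25 = (39/29 + 59/29) - 1*1725 = 98/29 - 1725 = -49927/29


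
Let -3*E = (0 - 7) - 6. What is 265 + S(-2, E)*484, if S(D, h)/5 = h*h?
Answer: 411365/9 ≈ 45707.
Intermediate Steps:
E = 13/3 (E = -((0 - 7) - 6)/3 = -(-7 - 6)/3 = -⅓*(-13) = 13/3 ≈ 4.3333)
S(D, h) = 5*h² (S(D, h) = 5*(h*h) = 5*h²)
265 + S(-2, E)*484 = 265 + (5*(13/3)²)*484 = 265 + (5*(169/9))*484 = 265 + (845/9)*484 = 265 + 408980/9 = 411365/9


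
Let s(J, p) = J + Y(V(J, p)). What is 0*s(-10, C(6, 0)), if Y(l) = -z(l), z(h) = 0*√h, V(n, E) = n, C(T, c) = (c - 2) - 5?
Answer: 0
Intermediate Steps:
C(T, c) = -7 + c (C(T, c) = (-2 + c) - 5 = -7 + c)
z(h) = 0
Y(l) = 0 (Y(l) = -1*0 = 0)
s(J, p) = J (s(J, p) = J + 0 = J)
0*s(-10, C(6, 0)) = 0*(-10) = 0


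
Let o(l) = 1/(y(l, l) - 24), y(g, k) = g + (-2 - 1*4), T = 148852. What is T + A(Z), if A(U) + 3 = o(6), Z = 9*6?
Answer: 3572375/24 ≈ 1.4885e+5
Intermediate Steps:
Z = 54
y(g, k) = -6 + g (y(g, k) = g + (-2 - 4) = g - 6 = -6 + g)
o(l) = 1/(-30 + l) (o(l) = 1/((-6 + l) - 24) = 1/(-30 + l))
A(U) = -73/24 (A(U) = -3 + 1/(-30 + 6) = -3 + 1/(-24) = -3 - 1/24 = -73/24)
T + A(Z) = 148852 - 73/24 = 3572375/24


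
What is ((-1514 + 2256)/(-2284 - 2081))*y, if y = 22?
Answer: -16324/4365 ≈ -3.7397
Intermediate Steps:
((-1514 + 2256)/(-2284 - 2081))*y = ((-1514 + 2256)/(-2284 - 2081))*22 = (742/(-4365))*22 = (742*(-1/4365))*22 = -742/4365*22 = -16324/4365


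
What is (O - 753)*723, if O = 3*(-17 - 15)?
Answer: -613827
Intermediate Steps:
O = -96 (O = 3*(-32) = -96)
(O - 753)*723 = (-96 - 753)*723 = -849*723 = -613827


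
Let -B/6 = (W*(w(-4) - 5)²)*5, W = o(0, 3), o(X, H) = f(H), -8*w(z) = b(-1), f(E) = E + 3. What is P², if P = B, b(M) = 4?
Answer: 29648025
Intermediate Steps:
f(E) = 3 + E
w(z) = -½ (w(z) = -⅛*4 = -½)
o(X, H) = 3 + H
W = 6 (W = 3 + 3 = 6)
B = -5445 (B = -6*6*(-½ - 5)²*5 = -6*6*(-11/2)²*5 = -6*6*(121/4)*5 = -1089*5 = -6*1815/2 = -5445)
P = -5445
P² = (-5445)² = 29648025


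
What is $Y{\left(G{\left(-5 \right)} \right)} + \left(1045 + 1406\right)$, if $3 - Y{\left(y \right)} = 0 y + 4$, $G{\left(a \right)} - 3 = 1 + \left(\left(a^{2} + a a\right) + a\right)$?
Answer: $2450$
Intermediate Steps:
$G{\left(a \right)} = 4 + a + 2 a^{2}$ ($G{\left(a \right)} = 3 + \left(1 + \left(\left(a^{2} + a a\right) + a\right)\right) = 3 + \left(1 + \left(\left(a^{2} + a^{2}\right) + a\right)\right) = 3 + \left(1 + \left(2 a^{2} + a\right)\right) = 3 + \left(1 + \left(a + 2 a^{2}\right)\right) = 3 + \left(1 + a + 2 a^{2}\right) = 4 + a + 2 a^{2}$)
$Y{\left(y \right)} = -1$ ($Y{\left(y \right)} = 3 - \left(0 y + 4\right) = 3 - \left(0 + 4\right) = 3 - 4 = -1$)
$Y{\left(G{\left(-5 \right)} \right)} + \left(1045 + 1406\right) = -1 + \left(1045 + 1406\right) = -1 + 2451 = 2450$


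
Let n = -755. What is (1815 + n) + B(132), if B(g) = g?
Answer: 1192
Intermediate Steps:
(1815 + n) + B(132) = (1815 - 755) + 132 = 1060 + 132 = 1192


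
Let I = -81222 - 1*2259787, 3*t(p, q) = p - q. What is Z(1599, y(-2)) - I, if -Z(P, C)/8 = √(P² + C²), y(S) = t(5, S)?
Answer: 2341009 - 8*√23011258/3 ≈ 2.3282e+6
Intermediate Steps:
t(p, q) = -q/3 + p/3 (t(p, q) = (p - q)/3 = -q/3 + p/3)
y(S) = 5/3 - S/3 (y(S) = -S/3 + (⅓)*5 = -S/3 + 5/3 = 5/3 - S/3)
I = -2341009 (I = -81222 - 2259787 = -2341009)
Z(P, C) = -8*√(C² + P²) (Z(P, C) = -8*√(P² + C²) = -8*√(C² + P²))
Z(1599, y(-2)) - I = -8*√((5/3 - ⅓*(-2))² + 1599²) - 1*(-2341009) = -8*√((5/3 + ⅔)² + 2556801) + 2341009 = -8*√((7/3)² + 2556801) + 2341009 = -8*√(49/9 + 2556801) + 2341009 = -8*√23011258/3 + 2341009 = 2341009 - 8*√23011258/3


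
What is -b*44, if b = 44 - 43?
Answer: -44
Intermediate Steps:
b = 1
-b*44 = -1*1*44 = -1*44 = -44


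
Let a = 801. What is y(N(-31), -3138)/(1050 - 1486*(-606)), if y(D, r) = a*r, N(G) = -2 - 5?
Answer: -139641/50087 ≈ -2.7880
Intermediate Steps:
N(G) = -7
y(D, r) = 801*r
y(N(-31), -3138)/(1050 - 1486*(-606)) = (801*(-3138))/(1050 - 1486*(-606)) = -2513538/(1050 + 900516) = -2513538/901566 = -2513538*1/901566 = -139641/50087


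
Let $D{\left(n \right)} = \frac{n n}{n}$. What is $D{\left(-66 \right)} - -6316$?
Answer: $6250$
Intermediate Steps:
$D{\left(n \right)} = n$ ($D{\left(n \right)} = \frac{n^{2}}{n} = n$)
$D{\left(-66 \right)} - -6316 = -66 - -6316 = -66 + 6316 = 6250$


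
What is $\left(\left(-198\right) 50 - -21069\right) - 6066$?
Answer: $5103$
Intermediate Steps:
$\left(\left(-198\right) 50 - -21069\right) - 6066 = \left(-9900 + 21069\right) - 6066 = 11169 - 6066 = 5103$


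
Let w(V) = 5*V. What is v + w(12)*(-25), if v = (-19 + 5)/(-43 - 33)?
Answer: -56993/38 ≈ -1499.8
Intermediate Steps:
v = 7/38 (v = -14/(-76) = -14*(-1/76) = 7/38 ≈ 0.18421)
v + w(12)*(-25) = 7/38 + (5*12)*(-25) = 7/38 + 60*(-25) = 7/38 - 1500 = -56993/38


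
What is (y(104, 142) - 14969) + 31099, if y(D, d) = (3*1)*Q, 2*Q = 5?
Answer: 32275/2 ≈ 16138.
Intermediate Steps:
Q = 5/2 (Q = (1/2)*5 = 5/2 ≈ 2.5000)
y(D, d) = 15/2 (y(D, d) = (3*1)*(5/2) = 3*(5/2) = 15/2)
(y(104, 142) - 14969) + 31099 = (15/2 - 14969) + 31099 = -29923/2 + 31099 = 32275/2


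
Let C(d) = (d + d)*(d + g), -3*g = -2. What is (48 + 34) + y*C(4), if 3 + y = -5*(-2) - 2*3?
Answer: 358/3 ≈ 119.33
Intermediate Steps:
g = ⅔ (g = -⅓*(-2) = ⅔ ≈ 0.66667)
C(d) = 2*d*(⅔ + d) (C(d) = (d + d)*(d + ⅔) = (2*d)*(⅔ + d) = 2*d*(⅔ + d))
y = 1 (y = -3 + (-5*(-2) - 2*3) = -3 + (10 - 6) = -3 + 4 = 1)
(48 + 34) + y*C(4) = (48 + 34) + 1*((⅔)*4*(2 + 3*4)) = 82 + 1*((⅔)*4*(2 + 12)) = 82 + 1*((⅔)*4*14) = 82 + 1*(112/3) = 82 + 112/3 = 358/3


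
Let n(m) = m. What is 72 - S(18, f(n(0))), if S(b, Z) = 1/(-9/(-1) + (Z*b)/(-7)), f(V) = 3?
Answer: 641/9 ≈ 71.222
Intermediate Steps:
S(b, Z) = 1/(9 - Z*b/7) (S(b, Z) = 1/(-9*(-1) + (Z*b)*(-⅐)) = 1/(9 - Z*b/7))
72 - S(18, f(n(0))) = 72 - (-7)/(-63 + 3*18) = 72 - (-7)/(-63 + 54) = 72 - (-7)/(-9) = 72 - (-7)*(-1)/9 = 72 - 1*7/9 = 72 - 7/9 = 641/9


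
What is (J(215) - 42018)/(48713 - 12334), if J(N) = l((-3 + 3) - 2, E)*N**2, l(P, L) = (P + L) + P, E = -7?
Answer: -550493/36379 ≈ -15.132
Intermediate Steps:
l(P, L) = L + 2*P (l(P, L) = (L + P) + P = L + 2*P)
J(N) = -11*N**2 (J(N) = (-7 + 2*((-3 + 3) - 2))*N**2 = (-7 + 2*(0 - 2))*N**2 = (-7 + 2*(-2))*N**2 = (-7 - 4)*N**2 = -11*N**2)
(J(215) - 42018)/(48713 - 12334) = (-11*215**2 - 42018)/(48713 - 12334) = (-11*46225 - 42018)/36379 = (-508475 - 42018)*(1/36379) = -550493*1/36379 = -550493/36379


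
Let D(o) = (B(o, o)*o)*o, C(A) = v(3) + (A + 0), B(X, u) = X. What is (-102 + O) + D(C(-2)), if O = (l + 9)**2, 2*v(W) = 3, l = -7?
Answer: -785/8 ≈ -98.125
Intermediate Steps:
v(W) = 3/2 (v(W) = (1/2)*3 = 3/2)
C(A) = 3/2 + A (C(A) = 3/2 + (A + 0) = 3/2 + A)
O = 4 (O = (-7 + 9)**2 = 2**2 = 4)
D(o) = o**3 (D(o) = (o*o)*o = o**2*o = o**3)
(-102 + O) + D(C(-2)) = (-102 + 4) + (3/2 - 2)**3 = -98 + (-1/2)**3 = -98 - 1/8 = -785/8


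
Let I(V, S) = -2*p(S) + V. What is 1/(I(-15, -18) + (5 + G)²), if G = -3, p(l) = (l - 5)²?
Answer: -1/1069 ≈ -0.00093545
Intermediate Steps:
p(l) = (-5 + l)²
I(V, S) = V - 2*(-5 + S)² (I(V, S) = -2*(-5 + S)² + V = V - 2*(-5 + S)²)
1/(I(-15, -18) + (5 + G)²) = 1/((-15 - 2*(-5 - 18)²) + (5 - 3)²) = 1/((-15 - 2*(-23)²) + 2²) = 1/((-15 - 2*529) + 4) = 1/((-15 - 1058) + 4) = 1/(-1073 + 4) = 1/(-1069) = -1/1069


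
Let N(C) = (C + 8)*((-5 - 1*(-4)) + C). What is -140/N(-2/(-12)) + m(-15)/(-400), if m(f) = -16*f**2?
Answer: 207/7 ≈ 29.571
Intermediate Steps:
N(C) = (-1 + C)*(8 + C) (N(C) = (8 + C)*((-5 + 4) + C) = (8 + C)*(-1 + C) = (-1 + C)*(8 + C))
-140/N(-2/(-12)) + m(-15)/(-400) = -140/(-8 + (-2/(-12))**2 + 7*(-2/(-12))) - 16*(-15)**2/(-400) = -140/(-8 + (-2*(-1/12))**2 + 7*(-2*(-1/12))) - 16*225*(-1/400) = -140/(-8 + (1/6)**2 + 7*(1/6)) - 3600*(-1/400) = -140/(-8 + 1/36 + 7/6) + 9 = -140/(-245/36) + 9 = -140*(-36/245) + 9 = 144/7 + 9 = 207/7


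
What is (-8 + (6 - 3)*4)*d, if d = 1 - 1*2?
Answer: -4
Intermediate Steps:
d = -1 (d = 1 - 2 = -1)
(-8 + (6 - 3)*4)*d = (-8 + (6 - 3)*4)*(-1) = (-8 + 3*4)*(-1) = (-8 + 12)*(-1) = 4*(-1) = -4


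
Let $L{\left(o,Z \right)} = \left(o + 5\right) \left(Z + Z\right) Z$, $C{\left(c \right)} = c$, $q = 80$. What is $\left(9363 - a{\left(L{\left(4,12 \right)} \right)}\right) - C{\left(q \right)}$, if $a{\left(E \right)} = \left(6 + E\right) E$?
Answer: $-6724733$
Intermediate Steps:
$L{\left(o,Z \right)} = 2 Z^{2} \left(5 + o\right)$ ($L{\left(o,Z \right)} = \left(5 + o\right) 2 Z Z = 2 Z \left(5 + o\right) Z = 2 Z^{2} \left(5 + o\right)$)
$a{\left(E \right)} = E \left(6 + E\right)$
$\left(9363 - a{\left(L{\left(4,12 \right)} \right)}\right) - C{\left(q \right)} = \left(9363 - 2 \cdot 12^{2} \left(5 + 4\right) \left(6 + 2 \cdot 12^{2} \left(5 + 4\right)\right)\right) - 80 = \left(9363 - 2 \cdot 144 \cdot 9 \left(6 + 2 \cdot 144 \cdot 9\right)\right) - 80 = \left(9363 - 2592 \left(6 + 2592\right)\right) - 80 = \left(9363 - 2592 \cdot 2598\right) - 80 = \left(9363 - 6734016\right) - 80 = -6724653 - 80 = -6724733$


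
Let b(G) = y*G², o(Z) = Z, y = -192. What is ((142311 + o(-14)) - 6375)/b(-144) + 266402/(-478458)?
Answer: -31268401325/52913627136 ≈ -0.59093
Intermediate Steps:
b(G) = -192*G²
((142311 + o(-14)) - 6375)/b(-144) + 266402/(-478458) = ((142311 - 14) - 6375)/((-192*(-144)²)) + 266402/(-478458) = (142297 - 6375)/((-192*20736)) + 266402*(-1/478458) = 135922/(-3981312) - 133201/239229 = 135922*(-1/3981312) - 133201/239229 = -67961/1990656 - 133201/239229 = -31268401325/52913627136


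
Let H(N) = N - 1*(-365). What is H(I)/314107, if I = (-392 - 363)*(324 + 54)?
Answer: -285025/314107 ≈ -0.90741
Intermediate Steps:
I = -285390 (I = -755*378 = -285390)
H(N) = 365 + N (H(N) = N + 365 = 365 + N)
H(I)/314107 = (365 - 285390)/314107 = -285025*1/314107 = -285025/314107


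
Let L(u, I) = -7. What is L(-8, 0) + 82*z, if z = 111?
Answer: 9095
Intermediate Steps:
L(-8, 0) + 82*z = -7 + 82*111 = -7 + 9102 = 9095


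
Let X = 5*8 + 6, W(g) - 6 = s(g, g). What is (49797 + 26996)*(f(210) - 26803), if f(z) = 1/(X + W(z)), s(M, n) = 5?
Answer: -117322041610/57 ≈ -2.0583e+9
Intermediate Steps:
W(g) = 11 (W(g) = 6 + 5 = 11)
X = 46 (X = 40 + 6 = 46)
f(z) = 1/57 (f(z) = 1/(46 + 11) = 1/57)
(49797 + 26996)*(f(210) - 26803) = (49797 + 26996)*(1/57 - 26803) = 76793*(-1527770/57) = -117322041610/57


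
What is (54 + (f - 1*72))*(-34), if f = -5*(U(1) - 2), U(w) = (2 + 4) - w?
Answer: 1122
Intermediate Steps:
U(w) = 6 - w
f = -15 (f = -5*((6 - 1*1) - 2) = -5*((6 - 1) - 2) = -5*(5 - 2) = -5*3 = -15)
(54 + (f - 1*72))*(-34) = (54 + (-15 - 1*72))*(-34) = (54 + (-15 - 72))*(-34) = (54 - 87)*(-34) = -33*(-34) = 1122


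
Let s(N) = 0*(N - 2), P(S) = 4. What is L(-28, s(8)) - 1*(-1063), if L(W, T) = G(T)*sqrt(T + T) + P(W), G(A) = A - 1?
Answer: 1067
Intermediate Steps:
G(A) = -1 + A
s(N) = 0 (s(N) = 0*(-2 + N) = 0)
L(W, T) = 4 + sqrt(2)*sqrt(T)*(-1 + T) (L(W, T) = (-1 + T)*sqrt(T + T) + 4 = (-1 + T)*sqrt(2*T) + 4 = (-1 + T)*(sqrt(2)*sqrt(T)) + 4 = sqrt(2)*sqrt(T)*(-1 + T) + 4 = 4 + sqrt(2)*sqrt(T)*(-1 + T))
L(-28, s(8)) - 1*(-1063) = (4 + sqrt(2)*sqrt(0)*(-1 + 0)) - 1*(-1063) = (4 + sqrt(2)*0*(-1)) + 1063 = (4 + 0) + 1063 = 4 + 1063 = 1067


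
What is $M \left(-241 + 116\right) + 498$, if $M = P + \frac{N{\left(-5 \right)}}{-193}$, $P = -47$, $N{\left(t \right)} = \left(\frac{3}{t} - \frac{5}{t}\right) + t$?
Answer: $\frac{1229414}{193} \approx 6370.0$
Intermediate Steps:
$N{\left(t \right)} = t - \frac{2}{t}$ ($N{\left(t \right)} = - \frac{2}{t} + t = t - \frac{2}{t}$)
$M = - \frac{45332}{965}$ ($M = -47 + \frac{-5 - \frac{2}{-5}}{-193} = -47 + \left(-5 - - \frac{2}{5}\right) \left(- \frac{1}{193}\right) = -47 + \left(-5 + \frac{2}{5}\right) \left(- \frac{1}{193}\right) = -47 - - \frac{23}{965} = -47 + \frac{23}{965} = - \frac{45332}{965} \approx -46.976$)
$M \left(-241 + 116\right) + 498 = - \frac{45332 \left(-241 + 116\right)}{965} + 498 = \left(- \frac{45332}{965}\right) \left(-125\right) + 498 = \frac{1133300}{193} + 498 = \frac{1229414}{193}$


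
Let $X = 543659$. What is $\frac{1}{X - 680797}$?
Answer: $- \frac{1}{137138} \approx -7.2919 \cdot 10^{-6}$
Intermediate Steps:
$\frac{1}{X - 680797} = \frac{1}{543659 - 680797} = \frac{1}{-137138} = - \frac{1}{137138}$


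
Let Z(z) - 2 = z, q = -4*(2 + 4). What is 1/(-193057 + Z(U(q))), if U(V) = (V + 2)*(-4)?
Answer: -1/192967 ≈ -5.1822e-6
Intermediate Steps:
q = -24 (q = -4*6 = -24)
U(V) = -8 - 4*V (U(V) = (2 + V)*(-4) = -8 - 4*V)
Z(z) = 2 + z
1/(-193057 + Z(U(q))) = 1/(-193057 + (2 + (-8 - 4*(-24)))) = 1/(-193057 + (2 + (-8 + 96))) = 1/(-193057 + (2 + 88)) = 1/(-193057 + 90) = 1/(-192967) = -1/192967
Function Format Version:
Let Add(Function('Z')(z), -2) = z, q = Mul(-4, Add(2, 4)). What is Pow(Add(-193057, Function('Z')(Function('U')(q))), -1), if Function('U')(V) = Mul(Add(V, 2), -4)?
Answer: Rational(-1, 192967) ≈ -5.1822e-6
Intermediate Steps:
q = -24 (q = Mul(-4, 6) = -24)
Function('U')(V) = Add(-8, Mul(-4, V)) (Function('U')(V) = Mul(Add(2, V), -4) = Add(-8, Mul(-4, V)))
Function('Z')(z) = Add(2, z)
Pow(Add(-193057, Function('Z')(Function('U')(q))), -1) = Pow(Add(-193057, Add(2, Add(-8, Mul(-4, -24)))), -1) = Pow(Add(-193057, Add(2, Add(-8, 96))), -1) = Pow(Add(-193057, Add(2, 88)), -1) = Pow(Add(-193057, 90), -1) = Pow(-192967, -1) = Rational(-1, 192967)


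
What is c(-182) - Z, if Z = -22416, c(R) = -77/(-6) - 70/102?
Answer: 762557/34 ≈ 22428.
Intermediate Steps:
c(R) = 413/34 (c(R) = -77*(-⅙) - 70*1/102 = 77/6 - 35/51 = 413/34)
c(-182) - Z = 413/34 - 1*(-22416) = 413/34 + 22416 = 762557/34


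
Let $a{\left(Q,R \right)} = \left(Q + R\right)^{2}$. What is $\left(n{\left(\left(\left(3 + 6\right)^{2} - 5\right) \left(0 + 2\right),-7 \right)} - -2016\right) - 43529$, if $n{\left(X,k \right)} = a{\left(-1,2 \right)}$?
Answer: $-41512$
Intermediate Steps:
$n{\left(X,k \right)} = 1$ ($n{\left(X,k \right)} = \left(-1 + 2\right)^{2} = 1^{2} = 1$)
$\left(n{\left(\left(\left(3 + 6\right)^{2} - 5\right) \left(0 + 2\right),-7 \right)} - -2016\right) - 43529 = \left(1 - -2016\right) - 43529 = \left(1 + 2016\right) - 43529 = 2017 - 43529 = -41512$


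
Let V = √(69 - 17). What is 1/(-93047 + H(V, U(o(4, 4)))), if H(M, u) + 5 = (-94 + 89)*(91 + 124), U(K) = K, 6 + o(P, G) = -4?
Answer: -1/94127 ≈ -1.0624e-5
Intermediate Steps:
V = 2*√13 (V = √52 = 2*√13 ≈ 7.2111)
o(P, G) = -10 (o(P, G) = -6 - 4 = -10)
H(M, u) = -1080 (H(M, u) = -5 + (-94 + 89)*(91 + 124) = -5 - 5*215 = -5 - 1075 = -1080)
1/(-93047 + H(V, U(o(4, 4)))) = 1/(-93047 - 1080) = 1/(-94127) = -1/94127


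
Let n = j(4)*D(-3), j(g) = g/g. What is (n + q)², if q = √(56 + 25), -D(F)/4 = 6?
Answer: 225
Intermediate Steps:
D(F) = -24 (D(F) = -4*6 = -24)
j(g) = 1
n = -24 (n = 1*(-24) = -24)
q = 9 (q = √81 = 9)
(n + q)² = (-24 + 9)² = (-15)² = 225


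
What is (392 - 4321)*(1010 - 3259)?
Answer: 8836321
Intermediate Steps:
(392 - 4321)*(1010 - 3259) = -3929*(-2249) = 8836321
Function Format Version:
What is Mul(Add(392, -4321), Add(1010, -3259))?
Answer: 8836321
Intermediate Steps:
Mul(Add(392, -4321), Add(1010, -3259)) = Mul(-3929, -2249) = 8836321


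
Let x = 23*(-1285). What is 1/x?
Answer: -1/29555 ≈ -3.3835e-5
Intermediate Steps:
x = -29555
1/x = 1/(-29555) = -1/29555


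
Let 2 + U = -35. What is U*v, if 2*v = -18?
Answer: 333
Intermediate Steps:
v = -9 (v = (½)*(-18) = -9)
U = -37 (U = -2 - 35 = -37)
U*v = -37*(-9) = 333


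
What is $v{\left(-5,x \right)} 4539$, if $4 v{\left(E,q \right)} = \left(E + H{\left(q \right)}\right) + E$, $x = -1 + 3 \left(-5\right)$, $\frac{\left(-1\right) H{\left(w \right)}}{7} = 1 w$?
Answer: $\frac{231489}{2} \approx 1.1574 \cdot 10^{5}$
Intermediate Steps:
$H{\left(w \right)} = - 7 w$ ($H{\left(w \right)} = - 7 \cdot 1 w = - 7 w$)
$x = -16$ ($x = -1 - 15 = -16$)
$v{\left(E,q \right)} = \frac{E}{2} - \frac{7 q}{4}$ ($v{\left(E,q \right)} = \frac{\left(E - 7 q\right) + E}{4} = \frac{- 7 q + 2 E}{4} = \frac{E}{2} - \frac{7 q}{4}$)
$v{\left(-5,x \right)} 4539 = \left(\frac{1}{2} \left(-5\right) - -28\right) 4539 = \left(- \frac{5}{2} + 28\right) 4539 = \frac{51}{2} \cdot 4539 = \frac{231489}{2}$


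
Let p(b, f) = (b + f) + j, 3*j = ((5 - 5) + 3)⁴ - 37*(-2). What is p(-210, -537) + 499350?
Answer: 1495964/3 ≈ 4.9865e+5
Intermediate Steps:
j = 155/3 (j = (((5 - 5) + 3)⁴ - 37*(-2))/3 = ((0 + 3)⁴ - 1*(-74))/3 = (3⁴ + 74)/3 = (81 + 74)/3 = (⅓)*155 = 155/3 ≈ 51.667)
p(b, f) = 155/3 + b + f (p(b, f) = (b + f) + 155/3 = 155/3 + b + f)
p(-210, -537) + 499350 = (155/3 - 210 - 537) + 499350 = -2086/3 + 499350 = 1495964/3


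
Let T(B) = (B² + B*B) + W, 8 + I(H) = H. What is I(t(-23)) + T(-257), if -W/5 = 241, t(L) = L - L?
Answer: 130885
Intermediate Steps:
t(L) = 0
W = -1205 (W = -5*241 = -1205)
I(H) = -8 + H
T(B) = -1205 + 2*B² (T(B) = (B² + B*B) - 1205 = (B² + B²) - 1205 = 2*B² - 1205 = -1205 + 2*B²)
I(t(-23)) + T(-257) = (-8 + 0) + (-1205 + 2*(-257)²) = -8 + (-1205 + 2*66049) = -8 + (-1205 + 132098) = -8 + 130893 = 130885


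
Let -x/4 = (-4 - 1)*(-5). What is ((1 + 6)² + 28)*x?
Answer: -7700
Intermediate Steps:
x = -100 (x = -4*(-4 - 1)*(-5) = -(-20)*(-5) = -4*25 = -100)
((1 + 6)² + 28)*x = ((1 + 6)² + 28)*(-100) = (7² + 28)*(-100) = (49 + 28)*(-100) = 77*(-100) = -7700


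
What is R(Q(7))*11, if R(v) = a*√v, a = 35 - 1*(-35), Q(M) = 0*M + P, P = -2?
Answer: 770*I*√2 ≈ 1088.9*I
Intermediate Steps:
Q(M) = -2 (Q(M) = 0*M - 2 = 0 - 2 = -2)
a = 70 (a = 35 + 35 = 70)
R(v) = 70*√v
R(Q(7))*11 = (70*√(-2))*11 = (70*(I*√2))*11 = (70*I*√2)*11 = 770*I*√2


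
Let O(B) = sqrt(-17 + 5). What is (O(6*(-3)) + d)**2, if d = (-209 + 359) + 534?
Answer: 467844 + 2736*I*sqrt(3) ≈ 4.6784e+5 + 4738.9*I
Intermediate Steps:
O(B) = 2*I*sqrt(3) (O(B) = sqrt(-12) = 2*I*sqrt(3))
d = 684 (d = 150 + 534 = 684)
(O(6*(-3)) + d)**2 = (2*I*sqrt(3) + 684)**2 = (684 + 2*I*sqrt(3))**2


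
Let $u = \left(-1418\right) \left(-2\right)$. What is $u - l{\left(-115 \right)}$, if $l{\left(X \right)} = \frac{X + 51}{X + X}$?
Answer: $\frac{326108}{115} \approx 2835.7$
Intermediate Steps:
$l{\left(X \right)} = \frac{51 + X}{2 X}$
$u = 2836$
$u - l{\left(-115 \right)} = 2836 - \frac{51 - 115}{2 \left(-115\right)} = 2836 - \frac{1}{2} \left(- \frac{1}{115}\right) \left(-64\right) = 2836 - \frac{32}{115} = \frac{326108}{115}$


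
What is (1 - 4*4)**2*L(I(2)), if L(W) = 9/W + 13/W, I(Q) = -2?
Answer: -2475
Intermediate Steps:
L(W) = 22/W
(1 - 4*4)**2*L(I(2)) = (1 - 4*4)**2*(22/(-2)) = (1 - 16)**2*(22*(-1/2)) = (-15)**2*(-11) = 225*(-11) = -2475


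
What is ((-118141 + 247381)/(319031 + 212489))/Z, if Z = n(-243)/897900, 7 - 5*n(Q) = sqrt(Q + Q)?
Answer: 5076951075/355454 + 6527508525*I*sqrt(6)/355454 ≈ 14283.0 + 44982.0*I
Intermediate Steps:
n(Q) = 7/5 - sqrt(2)*sqrt(Q)/5 (n(Q) = 7/5 - sqrt(Q + Q)/5 = 7/5 - sqrt(2)*sqrt(Q)/5)
Z = 7/4489500 - 3*I*sqrt(6)/1496500 (Z = (7/5 - sqrt(2)*sqrt(-243)/5)/897900 = (7/5 - sqrt(2)*9*I*sqrt(3)/5)*(1/897900) = (7/5 - 9*I*sqrt(6)/5)*(1/897900) = 7/4489500 - 3*I*sqrt(6)/1496500 ≈ 1.5592e-6 - 4.9104e-6*I)
((-118141 + 247381)/(319031 + 212489))/Z = ((-118141 + 247381)/(319031 + 212489))/(7/4489500 - 3*I*sqrt(6)/1496500) = (129240/531520)/(7/4489500 - 3*I*sqrt(6)/1496500) = (129240*(1/531520))/(7/4489500 - 3*I*sqrt(6)/1496500) = 3231/(13288*(7/4489500 - 3*I*sqrt(6)/1496500))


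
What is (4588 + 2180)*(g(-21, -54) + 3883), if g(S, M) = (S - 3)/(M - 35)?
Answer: 2339095248/89 ≈ 2.6282e+7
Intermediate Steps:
g(S, M) = (-3 + S)/(-35 + M)
(4588 + 2180)*(g(-21, -54) + 3883) = (4588 + 2180)*((-3 - 21)/(-35 - 54) + 3883) = 6768*(-24/(-89) + 3883) = 6768*(-1/89*(-24) + 3883) = 6768*(24/89 + 3883) = 6768*(345611/89) = 2339095248/89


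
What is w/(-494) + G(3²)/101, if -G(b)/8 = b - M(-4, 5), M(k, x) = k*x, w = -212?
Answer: -46598/24947 ≈ -1.8679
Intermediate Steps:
G(b) = -160 - 8*b (G(b) = -8*(b - (-4)*5) = -8*(b - 1*(-20)) = -8*(b + 20) = -8*(20 + b) = -160 - 8*b)
w/(-494) + G(3²)/101 = -212/(-494) + (-160 - 8*3²)/101 = -212*(-1/494) + (-160 - 8*9)*(1/101) = 106/247 + (-160 - 72)*(1/101) = 106/247 - 232*1/101 = 106/247 - 232/101 = -46598/24947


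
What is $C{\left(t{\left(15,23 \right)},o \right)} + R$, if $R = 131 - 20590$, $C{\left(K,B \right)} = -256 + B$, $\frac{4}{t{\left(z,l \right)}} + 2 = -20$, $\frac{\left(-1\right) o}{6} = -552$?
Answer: $-17403$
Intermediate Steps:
$o = 3312$ ($o = \left(-6\right) \left(-552\right) = 3312$)
$t{\left(z,l \right)} = - \frac{2}{11}$ ($t{\left(z,l \right)} = \frac{4}{-2 - 20} = \frac{4}{-22} = 4 \left(- \frac{1}{22}\right) = - \frac{2}{11}$)
$R = -20459$ ($R = 131 - 20590 = -20459$)
$C{\left(t{\left(15,23 \right)},o \right)} + R = \left(-256 + 3312\right) - 20459 = 3056 - 20459 = -17403$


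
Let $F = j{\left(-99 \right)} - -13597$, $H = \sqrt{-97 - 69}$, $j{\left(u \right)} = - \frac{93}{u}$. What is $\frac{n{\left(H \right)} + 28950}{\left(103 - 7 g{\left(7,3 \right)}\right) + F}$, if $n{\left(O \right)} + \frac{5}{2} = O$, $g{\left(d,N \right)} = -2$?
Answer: $\frac{1910535}{905186} + \frac{33 i \sqrt{166}}{452593} \approx 2.1107 + 0.00093942 i$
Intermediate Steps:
$H = i \sqrt{166}$ ($H = \sqrt{-166} = i \sqrt{166} \approx 12.884 i$)
$n{\left(O \right)} = - \frac{5}{2} + O$
$F = \frac{448732}{33}$ ($F = - \frac{93}{-99} - -13597 = \left(-93\right) \left(- \frac{1}{99}\right) + 13597 = \frac{31}{33} + 13597 = \frac{448732}{33} \approx 13598.0$)
$\frac{n{\left(H \right)} + 28950}{\left(103 - 7 g{\left(7,3 \right)}\right) + F} = \frac{\left(- \frac{5}{2} + i \sqrt{166}\right) + 28950}{\left(103 - -14\right) + \frac{448732}{33}} = \frac{\frac{57895}{2} + i \sqrt{166}}{\left(103 + 14\right) + \frac{448732}{33}} = \frac{\frac{57895}{2} + i \sqrt{166}}{117 + \frac{448732}{33}} = \frac{\frac{57895}{2} + i \sqrt{166}}{\frac{452593}{33}} = \left(\frac{57895}{2} + i \sqrt{166}\right) \frac{33}{452593} = \frac{1910535}{905186} + \frac{33 i \sqrt{166}}{452593}$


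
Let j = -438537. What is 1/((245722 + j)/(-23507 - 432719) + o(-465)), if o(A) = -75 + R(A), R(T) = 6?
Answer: -456226/31286779 ≈ -0.014582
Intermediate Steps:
o(A) = -69 (o(A) = -75 + 6 = -69)
1/((245722 + j)/(-23507 - 432719) + o(-465)) = 1/((245722 - 438537)/(-23507 - 432719) - 69) = 1/(-192815/(-456226) - 69) = 1/(-192815*(-1/456226) - 69) = 1/(192815/456226 - 69) = 1/(-31286779/456226) = -456226/31286779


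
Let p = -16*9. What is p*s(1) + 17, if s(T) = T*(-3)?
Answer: 449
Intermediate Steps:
s(T) = -3*T
p = -144
p*s(1) + 17 = -(-432) + 17 = -144*(-3) + 17 = 432 + 17 = 449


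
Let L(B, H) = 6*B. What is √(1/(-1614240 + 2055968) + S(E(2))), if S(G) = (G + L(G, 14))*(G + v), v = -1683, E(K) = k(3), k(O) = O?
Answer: I*√107561898816778/55216 ≈ 187.83*I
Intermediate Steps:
E(K) = 3
S(G) = 7*G*(-1683 + G) (S(G) = (G + 6*G)*(G - 1683) = (7*G)*(-1683 + G) = 7*G*(-1683 + G))
√(1/(-1614240 + 2055968) + S(E(2))) = √(1/(-1614240 + 2055968) + 7*3*(-1683 + 3)) = √(1/441728 + 7*3*(-1680)) = √(1/441728 - 35280) = √(-15584163839/441728) = I*√107561898816778/55216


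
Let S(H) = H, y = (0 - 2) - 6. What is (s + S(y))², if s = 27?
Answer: 361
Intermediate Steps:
y = -8 (y = -2 - 6 = -8)
(s + S(y))² = (27 - 8)² = 19² = 361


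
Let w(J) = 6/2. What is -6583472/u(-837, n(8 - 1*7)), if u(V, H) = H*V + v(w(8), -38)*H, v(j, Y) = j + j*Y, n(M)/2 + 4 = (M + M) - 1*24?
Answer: -411467/3081 ≈ -133.55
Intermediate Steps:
n(M) = -56 + 4*M (n(M) = -8 + 2*((M + M) - 1*24) = -8 + 2*(2*M - 24) = -8 + 2*(-24 + 2*M) = -8 + (-48 + 4*M) = -56 + 4*M)
w(J) = 3 (w(J) = 6*(½) = 3)
v(j, Y) = j + Y*j
u(V, H) = -111*H + H*V (u(V, H) = H*V + (3*(1 - 38))*H = H*V + (3*(-37))*H = H*V - 111*H = -111*H + H*V)
-6583472/u(-837, n(8 - 1*7)) = -6583472*1/((-111 - 837)*(-56 + 4*(8 - 1*7))) = -6583472*(-1/(948*(-56 + 4*(8 - 7)))) = -6583472*(-1/(948*(-56 + 4*1))) = -6583472*(-1/(948*(-56 + 4))) = -6583472/((-52*(-948))) = -6583472/49296 = -6583472*1/49296 = -411467/3081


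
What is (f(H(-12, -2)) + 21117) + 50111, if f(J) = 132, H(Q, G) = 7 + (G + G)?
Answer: 71360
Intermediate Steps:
H(Q, G) = 7 + 2*G
(f(H(-12, -2)) + 21117) + 50111 = (132 + 21117) + 50111 = 21249 + 50111 = 71360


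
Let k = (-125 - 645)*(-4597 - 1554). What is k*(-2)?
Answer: -9472540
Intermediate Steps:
k = 4736270 (k = -770*(-6151) = 4736270)
k*(-2) = 4736270*(-2) = -9472540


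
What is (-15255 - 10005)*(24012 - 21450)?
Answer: -64716120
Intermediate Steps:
(-15255 - 10005)*(24012 - 21450) = -25260*2562 = -64716120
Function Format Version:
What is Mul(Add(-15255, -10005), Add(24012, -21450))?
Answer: -64716120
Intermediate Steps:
Mul(Add(-15255, -10005), Add(24012, -21450)) = Mul(-25260, 2562) = -64716120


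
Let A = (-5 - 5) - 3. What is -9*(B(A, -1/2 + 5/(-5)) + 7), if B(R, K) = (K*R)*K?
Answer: 801/4 ≈ 200.25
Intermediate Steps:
A = -13 (A = -10 - 3 = -13)
B(R, K) = R*K²
-9*(B(A, -1/2 + 5/(-5)) + 7) = -9*(-13*(-1/2 + 5/(-5))² + 7) = -9*(-13*(-1*½ + 5*(-⅕))² + 7) = -9*(-13*(-½ - 1)² + 7) = -9*(-13*(-3/2)² + 7) = -9*(-13*9/4 + 7) = -9*(-117/4 + 7) = -9*(-89/4) = 801/4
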